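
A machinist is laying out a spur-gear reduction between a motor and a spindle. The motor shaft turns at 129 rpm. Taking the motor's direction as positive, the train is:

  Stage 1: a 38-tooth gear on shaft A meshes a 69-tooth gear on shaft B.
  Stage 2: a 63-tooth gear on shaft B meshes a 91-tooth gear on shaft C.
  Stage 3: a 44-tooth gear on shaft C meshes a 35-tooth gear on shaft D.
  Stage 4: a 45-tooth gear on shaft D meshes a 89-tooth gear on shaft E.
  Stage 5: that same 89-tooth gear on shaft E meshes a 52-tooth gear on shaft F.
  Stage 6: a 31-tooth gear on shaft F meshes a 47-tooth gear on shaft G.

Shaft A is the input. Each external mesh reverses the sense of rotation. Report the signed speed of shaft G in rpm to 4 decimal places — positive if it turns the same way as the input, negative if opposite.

+35.2924 rpm (same as input, |ω| = 35.2924 rpm)

Stage 1 [38T→69T]: ω = 129.0000×38/69 = 71.0435 rpm, dir flips to −; running = −71.0435
Stage 2 [63T→91T]: ω = 71.0435×63/91 = 49.1839 rpm, dir flips to +; running = +49.1839
Stage 3 [44T→35T]: ω = 49.1839×44/35 = 61.8312 rpm, dir flips to −; running = −61.8312
Stage 4 [45T→89T]: ω = 61.8312×45/89 = 31.2630 rpm, dir flips to +; running = +31.2630
Stage 5 [89T→52T]: ω = 31.2630×89/52 = 53.5078 rpm, dir flips to −; running = −53.5078
Stage 6 [31T→47T]: ω = 53.5078×31/47 = 35.2924 rpm, dir flips to +; running = +35.2924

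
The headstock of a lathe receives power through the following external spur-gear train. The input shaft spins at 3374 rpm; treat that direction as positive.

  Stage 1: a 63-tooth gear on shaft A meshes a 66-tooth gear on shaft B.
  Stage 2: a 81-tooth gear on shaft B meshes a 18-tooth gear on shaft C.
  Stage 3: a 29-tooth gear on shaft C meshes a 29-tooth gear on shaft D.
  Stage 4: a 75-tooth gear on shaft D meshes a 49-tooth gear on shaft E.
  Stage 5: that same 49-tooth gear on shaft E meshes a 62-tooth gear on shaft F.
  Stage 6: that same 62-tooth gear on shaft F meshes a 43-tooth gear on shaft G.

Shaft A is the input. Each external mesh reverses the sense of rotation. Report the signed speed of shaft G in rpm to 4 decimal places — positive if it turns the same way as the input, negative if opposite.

Stage 1 [63T→66T]: ω = 3374.0000×63/66 = 3220.6364 rpm, dir flips to −; running = −3220.6364
Stage 2 [81T→18T]: ω = 3220.6364×81/18 = 14492.8636 rpm, dir flips to +; running = +14492.8636
Stage 3 [29T→29T]: ω = 14492.8636×29/29 = 14492.8636 rpm, dir flips to −; running = −14492.8636
Stage 4 [75T→49T]: ω = 14492.8636×75/49 = 22182.9545 rpm, dir flips to +; running = +22182.9545
Stage 5 [49T→62T]: ω = 22182.9545×49/62 = 17531.6899 rpm, dir flips to −; running = −17531.6899
Stage 6 [62T→43T]: ω = 17531.6899×62/43 = 25278.2505 rpm, dir flips to +; running = +25278.2505

+25278.2505 rpm (same as input, |ω| = 25278.2505 rpm)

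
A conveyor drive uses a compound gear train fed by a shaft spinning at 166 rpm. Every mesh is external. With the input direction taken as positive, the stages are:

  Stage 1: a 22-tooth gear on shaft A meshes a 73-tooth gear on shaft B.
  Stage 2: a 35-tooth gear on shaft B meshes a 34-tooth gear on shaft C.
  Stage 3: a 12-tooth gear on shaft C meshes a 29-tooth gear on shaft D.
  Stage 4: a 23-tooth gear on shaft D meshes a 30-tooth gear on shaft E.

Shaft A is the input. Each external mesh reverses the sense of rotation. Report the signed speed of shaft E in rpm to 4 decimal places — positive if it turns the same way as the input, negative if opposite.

Stage 1 [22T→73T]: ω = 166.0000×22/73 = 50.0274 rpm, dir flips to −; running = −50.0274
Stage 2 [35T→34T]: ω = 50.0274×35/34 = 51.4988 rpm, dir flips to +; running = +51.4988
Stage 3 [12T→29T]: ω = 51.4988×12/29 = 21.3098 rpm, dir flips to −; running = −21.3098
Stage 4 [23T→30T]: ω = 21.3098×23/30 = 16.3375 rpm, dir flips to +; running = +16.3375

+16.3375 rpm (same as input, |ω| = 16.3375 rpm)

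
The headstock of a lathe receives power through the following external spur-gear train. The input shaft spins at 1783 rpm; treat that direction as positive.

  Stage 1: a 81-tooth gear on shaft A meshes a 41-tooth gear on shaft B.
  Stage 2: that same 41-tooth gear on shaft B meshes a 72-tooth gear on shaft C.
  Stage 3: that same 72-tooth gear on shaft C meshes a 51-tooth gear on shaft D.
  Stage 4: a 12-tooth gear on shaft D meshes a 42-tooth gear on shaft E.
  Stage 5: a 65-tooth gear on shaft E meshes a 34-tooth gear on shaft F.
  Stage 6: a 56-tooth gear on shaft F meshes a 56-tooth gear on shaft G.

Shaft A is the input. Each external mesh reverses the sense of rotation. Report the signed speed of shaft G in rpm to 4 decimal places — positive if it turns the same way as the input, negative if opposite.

+1546.7944 rpm (same as input, |ω| = 1546.7944 rpm)

Stage 1 [81T→41T]: ω = 1783.0000×81/41 = 3522.5122 rpm, dir flips to −; running = −3522.5122
Stage 2 [41T→72T]: ω = 3522.5122×41/72 = 2005.8750 rpm, dir flips to +; running = +2005.8750
Stage 3 [72T→51T]: ω = 2005.8750×72/51 = 2831.8235 rpm, dir flips to −; running = −2831.8235
Stage 4 [12T→42T]: ω = 2831.8235×12/42 = 809.0924 rpm, dir flips to +; running = +809.0924
Stage 5 [65T→34T]: ω = 809.0924×65/34 = 1546.7944 rpm, dir flips to −; running = −1546.7944
Stage 6 [56T→56T]: ω = 1546.7944×56/56 = 1546.7944 rpm, dir flips to +; running = +1546.7944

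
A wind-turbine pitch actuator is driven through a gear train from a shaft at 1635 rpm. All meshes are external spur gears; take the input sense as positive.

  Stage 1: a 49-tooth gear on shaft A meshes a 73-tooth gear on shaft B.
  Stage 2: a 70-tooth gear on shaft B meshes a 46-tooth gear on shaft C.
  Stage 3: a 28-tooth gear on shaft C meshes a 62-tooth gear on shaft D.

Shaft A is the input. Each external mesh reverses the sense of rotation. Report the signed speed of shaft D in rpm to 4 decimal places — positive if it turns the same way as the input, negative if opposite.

Stage 1 [49T→73T]: ω = 1635.0000×49/73 = 1097.4658 rpm, dir flips to −; running = −1097.4658
Stage 2 [70T→46T]: ω = 1097.4658×70/46 = 1670.0566 rpm, dir flips to +; running = +1670.0566
Stage 3 [28T→62T]: ω = 1670.0566×28/62 = 754.2191 rpm, dir flips to −; running = −754.2191

-754.2191 rpm (opposite to input, |ω| = 754.2191 rpm)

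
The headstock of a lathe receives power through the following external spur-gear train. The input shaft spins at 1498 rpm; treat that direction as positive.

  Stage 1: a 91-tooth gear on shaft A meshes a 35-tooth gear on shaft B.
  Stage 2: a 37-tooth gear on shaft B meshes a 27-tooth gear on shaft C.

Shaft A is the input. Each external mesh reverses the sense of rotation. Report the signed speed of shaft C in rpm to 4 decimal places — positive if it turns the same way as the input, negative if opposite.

Stage 1 [91T→35T]: ω = 1498.0000×91/35 = 3894.8000 rpm, dir flips to −; running = −3894.8000
Stage 2 [37T→27T]: ω = 3894.8000×37/27 = 5337.3185 rpm, dir flips to +; running = +5337.3185

+5337.3185 rpm (same as input, |ω| = 5337.3185 rpm)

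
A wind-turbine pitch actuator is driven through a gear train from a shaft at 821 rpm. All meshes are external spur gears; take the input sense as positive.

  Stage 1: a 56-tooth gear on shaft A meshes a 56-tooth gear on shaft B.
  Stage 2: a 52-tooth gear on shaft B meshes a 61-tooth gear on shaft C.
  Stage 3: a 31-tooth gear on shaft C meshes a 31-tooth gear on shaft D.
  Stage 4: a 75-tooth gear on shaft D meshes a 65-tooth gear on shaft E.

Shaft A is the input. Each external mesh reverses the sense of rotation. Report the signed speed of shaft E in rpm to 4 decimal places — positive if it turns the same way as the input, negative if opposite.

Stage 1 [56T→56T]: ω = 821.0000×56/56 = 821.0000 rpm, dir flips to −; running = −821.0000
Stage 2 [52T→61T]: ω = 821.0000×52/61 = 699.8689 rpm, dir flips to +; running = +699.8689
Stage 3 [31T→31T]: ω = 699.8689×31/31 = 699.8689 rpm, dir flips to −; running = −699.8689
Stage 4 [75T→65T]: ω = 699.8689×75/65 = 807.5410 rpm, dir flips to +; running = +807.5410

+807.5410 rpm (same as input, |ω| = 807.5410 rpm)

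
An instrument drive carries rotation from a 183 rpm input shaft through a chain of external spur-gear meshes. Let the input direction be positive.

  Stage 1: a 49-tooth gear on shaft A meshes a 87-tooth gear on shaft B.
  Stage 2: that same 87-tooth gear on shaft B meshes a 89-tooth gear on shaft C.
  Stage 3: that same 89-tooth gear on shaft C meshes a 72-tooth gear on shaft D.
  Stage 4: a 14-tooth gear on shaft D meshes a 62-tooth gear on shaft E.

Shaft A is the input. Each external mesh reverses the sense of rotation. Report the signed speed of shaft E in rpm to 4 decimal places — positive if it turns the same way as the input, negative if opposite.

+28.1223 rpm (same as input, |ω| = 28.1223 rpm)

Stage 1 [49T→87T]: ω = 183.0000×49/87 = 103.0690 rpm, dir flips to −; running = −103.0690
Stage 2 [87T→89T]: ω = 103.0690×87/89 = 100.7528 rpm, dir flips to +; running = +100.7528
Stage 3 [89T→72T]: ω = 100.7528×89/72 = 124.5417 rpm, dir flips to −; running = −124.5417
Stage 4 [14T→62T]: ω = 124.5417×14/62 = 28.1223 rpm, dir flips to +; running = +28.1223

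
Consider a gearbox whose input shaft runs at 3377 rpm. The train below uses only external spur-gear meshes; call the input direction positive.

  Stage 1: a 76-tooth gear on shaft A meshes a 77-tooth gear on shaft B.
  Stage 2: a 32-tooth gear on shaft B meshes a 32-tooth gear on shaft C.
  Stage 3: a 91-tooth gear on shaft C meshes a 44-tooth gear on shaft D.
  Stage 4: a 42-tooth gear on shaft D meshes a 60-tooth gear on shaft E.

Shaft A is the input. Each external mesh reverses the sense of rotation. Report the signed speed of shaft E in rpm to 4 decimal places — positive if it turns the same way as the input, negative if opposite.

+4825.4818 rpm (same as input, |ω| = 4825.4818 rpm)

Stage 1 [76T→77T]: ω = 3377.0000×76/77 = 3333.1429 rpm, dir flips to −; running = −3333.1429
Stage 2 [32T→32T]: ω = 3333.1429×32/32 = 3333.1429 rpm, dir flips to +; running = +3333.1429
Stage 3 [91T→44T]: ω = 3333.1429×91/44 = 6893.5455 rpm, dir flips to −; running = −6893.5455
Stage 4 [42T→60T]: ω = 6893.5455×42/60 = 4825.4818 rpm, dir flips to +; running = +4825.4818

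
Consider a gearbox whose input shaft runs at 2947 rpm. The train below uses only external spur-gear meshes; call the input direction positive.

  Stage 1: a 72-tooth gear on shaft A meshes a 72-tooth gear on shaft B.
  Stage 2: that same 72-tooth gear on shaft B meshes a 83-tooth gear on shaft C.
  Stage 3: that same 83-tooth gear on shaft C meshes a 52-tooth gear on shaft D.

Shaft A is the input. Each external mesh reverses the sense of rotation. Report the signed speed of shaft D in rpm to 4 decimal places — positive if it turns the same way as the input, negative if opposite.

-4080.4615 rpm (opposite to input, |ω| = 4080.4615 rpm)

Stage 1 [72T→72T]: ω = 2947.0000×72/72 = 2947.0000 rpm, dir flips to −; running = −2947.0000
Stage 2 [72T→83T]: ω = 2947.0000×72/83 = 2556.4337 rpm, dir flips to +; running = +2556.4337
Stage 3 [83T→52T]: ω = 2556.4337×83/52 = 4080.4615 rpm, dir flips to −; running = −4080.4615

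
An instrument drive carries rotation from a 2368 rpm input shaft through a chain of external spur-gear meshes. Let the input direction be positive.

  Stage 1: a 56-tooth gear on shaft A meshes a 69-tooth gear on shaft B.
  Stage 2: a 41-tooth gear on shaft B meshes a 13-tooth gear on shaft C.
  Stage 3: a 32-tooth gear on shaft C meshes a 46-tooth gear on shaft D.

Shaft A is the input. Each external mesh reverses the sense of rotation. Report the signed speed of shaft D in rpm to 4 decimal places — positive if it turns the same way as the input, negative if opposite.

Stage 1 [56T→69T]: ω = 2368.0000×56/69 = 1921.8551 rpm, dir flips to −; running = −1921.8551
Stage 2 [41T→13T]: ω = 1921.8551×41/13 = 6061.2352 rpm, dir flips to +; running = +6061.2352
Stage 3 [32T→46T]: ω = 6061.2352×32/46 = 4216.5115 rpm, dir flips to −; running = −4216.5115

-4216.5115 rpm (opposite to input, |ω| = 4216.5115 rpm)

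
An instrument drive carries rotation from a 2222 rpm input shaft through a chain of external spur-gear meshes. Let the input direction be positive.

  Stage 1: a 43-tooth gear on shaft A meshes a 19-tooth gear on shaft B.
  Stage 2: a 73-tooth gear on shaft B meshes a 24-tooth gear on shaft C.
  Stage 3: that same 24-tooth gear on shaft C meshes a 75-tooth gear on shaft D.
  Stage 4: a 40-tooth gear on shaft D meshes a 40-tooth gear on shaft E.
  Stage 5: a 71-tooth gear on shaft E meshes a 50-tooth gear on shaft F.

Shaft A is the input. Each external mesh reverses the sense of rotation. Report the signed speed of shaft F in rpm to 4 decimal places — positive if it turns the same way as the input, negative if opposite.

Stage 1 [43T→19T]: ω = 2222.0000×43/19 = 5028.7368 rpm, dir flips to −; running = −5028.7368
Stage 2 [73T→24T]: ω = 5028.7368×73/24 = 15295.7412 rpm, dir flips to +; running = +15295.7412
Stage 3 [24T→75T]: ω = 15295.7412×24/75 = 4894.6372 rpm, dir flips to −; running = −4894.6372
Stage 4 [40T→40T]: ω = 4894.6372×40/40 = 4894.6372 rpm, dir flips to +; running = +4894.6372
Stage 5 [71T→50T]: ω = 4894.6372×71/50 = 6950.3848 rpm, dir flips to −; running = −6950.3848

-6950.3848 rpm (opposite to input, |ω| = 6950.3848 rpm)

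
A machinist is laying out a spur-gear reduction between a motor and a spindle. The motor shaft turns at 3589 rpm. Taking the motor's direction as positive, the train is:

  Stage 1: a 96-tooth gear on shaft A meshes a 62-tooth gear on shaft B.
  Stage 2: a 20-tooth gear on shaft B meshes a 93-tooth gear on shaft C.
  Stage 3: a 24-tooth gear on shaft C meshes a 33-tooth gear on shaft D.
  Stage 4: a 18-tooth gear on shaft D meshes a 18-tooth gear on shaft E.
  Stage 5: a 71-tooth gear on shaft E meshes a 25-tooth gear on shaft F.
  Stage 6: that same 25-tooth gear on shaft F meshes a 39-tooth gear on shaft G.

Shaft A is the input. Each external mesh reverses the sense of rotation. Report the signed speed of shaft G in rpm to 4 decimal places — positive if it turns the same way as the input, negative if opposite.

Stage 1 [96T→62T]: ω = 3589.0000×96/62 = 5557.1613 rpm, dir flips to −; running = −5557.1613
Stage 2 [20T→93T]: ω = 5557.1613×20/93 = 1195.0884 rpm, dir flips to +; running = +1195.0884
Stage 3 [24T→33T]: ω = 1195.0884×24/33 = 869.1552 rpm, dir flips to −; running = −869.1552
Stage 4 [18T→18T]: ω = 869.1552×18/18 = 869.1552 rpm, dir flips to +; running = +869.1552
Stage 5 [71T→25T]: ω = 869.1552×71/25 = 2468.4009 rpm, dir flips to −; running = −2468.4009
Stage 6 [25T→39T]: ω = 2468.4009×25/39 = 1582.3083 rpm, dir flips to +; running = +1582.3083

+1582.3083 rpm (same as input, |ω| = 1582.3083 rpm)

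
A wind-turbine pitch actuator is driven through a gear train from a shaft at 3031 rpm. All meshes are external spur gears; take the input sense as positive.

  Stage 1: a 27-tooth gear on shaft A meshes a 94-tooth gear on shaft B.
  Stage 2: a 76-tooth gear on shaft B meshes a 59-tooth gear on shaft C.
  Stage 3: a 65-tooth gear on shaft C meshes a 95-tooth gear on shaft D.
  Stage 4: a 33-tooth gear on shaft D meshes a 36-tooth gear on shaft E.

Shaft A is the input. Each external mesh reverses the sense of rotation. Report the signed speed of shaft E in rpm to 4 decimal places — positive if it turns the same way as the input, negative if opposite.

Stage 1 [27T→94T]: ω = 3031.0000×27/94 = 870.6064 rpm, dir flips to −; running = −870.6064
Stage 2 [76T→59T]: ω = 870.6064×76/59 = 1121.4591 rpm, dir flips to +; running = +1121.4591
Stage 3 [65T→95T]: ω = 1121.4591×65/95 = 767.3141 rpm, dir flips to −; running = −767.3141
Stage 4 [33T→36T]: ω = 767.3141×33/36 = 703.3713 rpm, dir flips to +; running = +703.3713

+703.3713 rpm (same as input, |ω| = 703.3713 rpm)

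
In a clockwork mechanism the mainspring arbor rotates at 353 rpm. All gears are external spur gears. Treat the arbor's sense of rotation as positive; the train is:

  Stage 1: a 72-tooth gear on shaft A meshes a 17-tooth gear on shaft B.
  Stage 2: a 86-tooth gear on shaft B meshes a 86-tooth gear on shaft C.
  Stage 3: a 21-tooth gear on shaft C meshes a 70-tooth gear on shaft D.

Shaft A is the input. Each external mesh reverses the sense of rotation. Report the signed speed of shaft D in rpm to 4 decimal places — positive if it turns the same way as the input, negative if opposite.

-448.5176 rpm (opposite to input, |ω| = 448.5176 rpm)

Stage 1 [72T→17T]: ω = 353.0000×72/17 = 1495.0588 rpm, dir flips to −; running = −1495.0588
Stage 2 [86T→86T]: ω = 1495.0588×86/86 = 1495.0588 rpm, dir flips to +; running = +1495.0588
Stage 3 [21T→70T]: ω = 1495.0588×21/70 = 448.5176 rpm, dir flips to −; running = −448.5176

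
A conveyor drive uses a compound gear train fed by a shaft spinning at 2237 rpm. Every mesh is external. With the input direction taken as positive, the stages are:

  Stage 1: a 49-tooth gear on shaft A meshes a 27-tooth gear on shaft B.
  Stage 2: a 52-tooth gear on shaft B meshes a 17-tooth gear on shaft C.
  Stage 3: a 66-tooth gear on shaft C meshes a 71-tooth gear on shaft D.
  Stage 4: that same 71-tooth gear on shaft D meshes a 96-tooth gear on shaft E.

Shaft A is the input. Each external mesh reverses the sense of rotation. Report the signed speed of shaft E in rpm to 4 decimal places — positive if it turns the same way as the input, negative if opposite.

+8537.3960 rpm (same as input, |ω| = 8537.3960 rpm)

Stage 1 [49T→27T]: ω = 2237.0000×49/27 = 4059.7407 rpm, dir flips to −; running = −4059.7407
Stage 2 [52T→17T]: ω = 4059.7407×52/17 = 12418.0305 rpm, dir flips to +; running = +12418.0305
Stage 3 [66T→71T]: ω = 12418.0305×66/71 = 11543.5213 rpm, dir flips to −; running = −11543.5213
Stage 4 [71T→96T]: ω = 11543.5213×71/96 = 8537.3960 rpm, dir flips to +; running = +8537.3960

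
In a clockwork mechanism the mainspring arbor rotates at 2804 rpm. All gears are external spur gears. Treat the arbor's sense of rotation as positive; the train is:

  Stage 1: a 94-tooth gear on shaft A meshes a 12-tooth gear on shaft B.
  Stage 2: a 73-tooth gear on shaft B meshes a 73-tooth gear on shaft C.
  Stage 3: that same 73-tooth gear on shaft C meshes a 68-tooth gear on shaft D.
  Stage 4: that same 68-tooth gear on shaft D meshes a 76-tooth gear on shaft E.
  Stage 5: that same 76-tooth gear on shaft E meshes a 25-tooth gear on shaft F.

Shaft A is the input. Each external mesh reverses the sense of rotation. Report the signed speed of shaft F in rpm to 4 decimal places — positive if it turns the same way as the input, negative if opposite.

Stage 1 [94T→12T]: ω = 2804.0000×94/12 = 21964.6667 rpm, dir flips to −; running = −21964.6667
Stage 2 [73T→73T]: ω = 21964.6667×73/73 = 21964.6667 rpm, dir flips to +; running = +21964.6667
Stage 3 [73T→68T]: ω = 21964.6667×73/68 = 23579.7157 rpm, dir flips to −; running = −23579.7157
Stage 4 [68T→76T]: ω = 23579.7157×68/76 = 21097.6404 rpm, dir flips to +; running = +21097.6404
Stage 5 [76T→25T]: ω = 21097.6404×76/25 = 64136.8267 rpm, dir flips to −; running = −64136.8267

-64136.8267 rpm (opposite to input, |ω| = 64136.8267 rpm)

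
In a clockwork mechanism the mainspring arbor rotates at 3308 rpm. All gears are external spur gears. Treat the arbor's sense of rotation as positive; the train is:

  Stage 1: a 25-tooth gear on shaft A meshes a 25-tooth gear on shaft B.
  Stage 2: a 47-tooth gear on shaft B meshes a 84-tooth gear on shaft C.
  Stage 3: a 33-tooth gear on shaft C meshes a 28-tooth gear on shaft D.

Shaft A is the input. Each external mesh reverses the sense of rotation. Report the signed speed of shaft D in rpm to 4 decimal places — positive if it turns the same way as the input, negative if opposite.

Stage 1 [25T→25T]: ω = 3308.0000×25/25 = 3308.0000 rpm, dir flips to −; running = −3308.0000
Stage 2 [47T→84T]: ω = 3308.0000×47/84 = 1850.9048 rpm, dir flips to +; running = +1850.9048
Stage 3 [33T→28T]: ω = 1850.9048×33/28 = 2181.4235 rpm, dir flips to −; running = −2181.4235

-2181.4235 rpm (opposite to input, |ω| = 2181.4235 rpm)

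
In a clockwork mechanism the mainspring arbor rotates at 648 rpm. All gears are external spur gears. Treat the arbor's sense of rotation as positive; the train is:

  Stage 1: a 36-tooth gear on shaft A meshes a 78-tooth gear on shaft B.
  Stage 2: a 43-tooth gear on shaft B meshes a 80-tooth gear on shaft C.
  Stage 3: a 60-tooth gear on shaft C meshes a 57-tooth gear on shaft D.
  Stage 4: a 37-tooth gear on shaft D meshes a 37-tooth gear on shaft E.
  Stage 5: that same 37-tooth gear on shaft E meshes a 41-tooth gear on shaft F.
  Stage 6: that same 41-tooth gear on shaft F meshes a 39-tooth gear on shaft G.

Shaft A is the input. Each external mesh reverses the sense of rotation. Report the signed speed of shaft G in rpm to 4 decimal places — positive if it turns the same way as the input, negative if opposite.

Stage 1 [36T→78T]: ω = 648.0000×36/78 = 299.0769 rpm, dir flips to −; running = −299.0769
Stage 2 [43T→80T]: ω = 299.0769×43/80 = 160.7538 rpm, dir flips to +; running = +160.7538
Stage 3 [60T→57T]: ω = 160.7538×60/57 = 169.2146 rpm, dir flips to −; running = −169.2146
Stage 4 [37T→37T]: ω = 169.2146×37/37 = 169.2146 rpm, dir flips to +; running = +169.2146
Stage 5 [37T→41T]: ω = 169.2146×37/41 = 152.7058 rpm, dir flips to −; running = −152.7058
Stage 6 [41T→39T]: ω = 152.7058×41/39 = 160.5369 rpm, dir flips to +; running = +160.5369

+160.5369 rpm (same as input, |ω| = 160.5369 rpm)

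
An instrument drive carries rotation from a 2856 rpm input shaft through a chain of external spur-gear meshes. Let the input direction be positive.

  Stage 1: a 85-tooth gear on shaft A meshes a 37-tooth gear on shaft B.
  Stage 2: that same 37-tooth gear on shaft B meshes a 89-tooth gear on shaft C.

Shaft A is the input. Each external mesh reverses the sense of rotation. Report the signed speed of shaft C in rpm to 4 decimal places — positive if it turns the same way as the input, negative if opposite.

+2727.6404 rpm (same as input, |ω| = 2727.6404 rpm)

Stage 1 [85T→37T]: ω = 2856.0000×85/37 = 6561.0811 rpm, dir flips to −; running = −6561.0811
Stage 2 [37T→89T]: ω = 6561.0811×37/89 = 2727.6404 rpm, dir flips to +; running = +2727.6404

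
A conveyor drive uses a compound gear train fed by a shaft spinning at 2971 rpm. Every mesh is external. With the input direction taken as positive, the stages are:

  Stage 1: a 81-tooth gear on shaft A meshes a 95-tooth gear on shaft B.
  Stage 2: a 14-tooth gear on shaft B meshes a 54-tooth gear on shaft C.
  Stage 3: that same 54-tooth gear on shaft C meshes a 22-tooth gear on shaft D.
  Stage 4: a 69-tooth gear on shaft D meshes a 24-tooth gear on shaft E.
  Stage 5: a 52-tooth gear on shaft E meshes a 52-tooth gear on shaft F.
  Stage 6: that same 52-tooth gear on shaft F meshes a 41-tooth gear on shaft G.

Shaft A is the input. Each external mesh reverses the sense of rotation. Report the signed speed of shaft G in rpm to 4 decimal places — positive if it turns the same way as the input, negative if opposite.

+5877.9618 rpm (same as input, |ω| = 5877.9618 rpm)

Stage 1 [81T→95T]: ω = 2971.0000×81/95 = 2533.1684 rpm, dir flips to −; running = −2533.1684
Stage 2 [14T→54T]: ω = 2533.1684×14/54 = 656.7474 rpm, dir flips to +; running = +656.7474
Stage 3 [54T→22T]: ω = 656.7474×54/22 = 1612.0163 rpm, dir flips to −; running = −1612.0163
Stage 4 [69T→24T]: ω = 1612.0163×69/24 = 4634.5468 rpm, dir flips to +; running = +4634.5468
Stage 5 [52T→52T]: ω = 4634.5468×52/52 = 4634.5468 rpm, dir flips to −; running = −4634.5468
Stage 6 [52T→41T]: ω = 4634.5468×52/41 = 5877.9618 rpm, dir flips to +; running = +5877.9618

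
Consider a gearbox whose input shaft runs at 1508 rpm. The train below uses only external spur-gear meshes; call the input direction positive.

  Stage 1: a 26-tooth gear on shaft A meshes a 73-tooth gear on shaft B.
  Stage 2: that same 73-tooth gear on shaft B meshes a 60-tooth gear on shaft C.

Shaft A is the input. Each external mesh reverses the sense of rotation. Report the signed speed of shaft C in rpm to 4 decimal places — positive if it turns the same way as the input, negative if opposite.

+653.4667 rpm (same as input, |ω| = 653.4667 rpm)

Stage 1 [26T→73T]: ω = 1508.0000×26/73 = 537.0959 rpm, dir flips to −; running = −537.0959
Stage 2 [73T→60T]: ω = 537.0959×73/60 = 653.4667 rpm, dir flips to +; running = +653.4667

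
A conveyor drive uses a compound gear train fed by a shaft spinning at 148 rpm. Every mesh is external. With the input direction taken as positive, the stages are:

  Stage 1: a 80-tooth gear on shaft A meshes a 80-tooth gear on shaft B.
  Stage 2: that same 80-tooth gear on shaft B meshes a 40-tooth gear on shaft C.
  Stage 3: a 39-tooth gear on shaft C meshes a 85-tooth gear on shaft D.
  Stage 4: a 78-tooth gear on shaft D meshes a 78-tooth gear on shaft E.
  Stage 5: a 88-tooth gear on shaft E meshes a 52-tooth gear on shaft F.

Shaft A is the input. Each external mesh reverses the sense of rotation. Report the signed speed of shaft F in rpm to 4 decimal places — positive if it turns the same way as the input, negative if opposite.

Stage 1 [80T→80T]: ω = 148.0000×80/80 = 148.0000 rpm, dir flips to −; running = −148.0000
Stage 2 [80T→40T]: ω = 148.0000×80/40 = 296.0000 rpm, dir flips to +; running = +296.0000
Stage 3 [39T→85T]: ω = 296.0000×39/85 = 135.8118 rpm, dir flips to −; running = −135.8118
Stage 4 [78T→78T]: ω = 135.8118×78/78 = 135.8118 rpm, dir flips to +; running = +135.8118
Stage 5 [88T→52T]: ω = 135.8118×88/52 = 229.8353 rpm, dir flips to −; running = −229.8353

-229.8353 rpm (opposite to input, |ω| = 229.8353 rpm)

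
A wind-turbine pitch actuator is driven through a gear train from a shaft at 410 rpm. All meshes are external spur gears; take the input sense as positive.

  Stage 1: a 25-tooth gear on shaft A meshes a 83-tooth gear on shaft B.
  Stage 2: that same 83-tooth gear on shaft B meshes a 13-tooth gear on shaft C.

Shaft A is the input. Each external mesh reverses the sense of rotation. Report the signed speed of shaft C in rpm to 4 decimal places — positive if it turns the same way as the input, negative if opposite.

+788.4615 rpm (same as input, |ω| = 788.4615 rpm)

Stage 1 [25T→83T]: ω = 410.0000×25/83 = 123.4940 rpm, dir flips to −; running = −123.4940
Stage 2 [83T→13T]: ω = 123.4940×83/13 = 788.4615 rpm, dir flips to +; running = +788.4615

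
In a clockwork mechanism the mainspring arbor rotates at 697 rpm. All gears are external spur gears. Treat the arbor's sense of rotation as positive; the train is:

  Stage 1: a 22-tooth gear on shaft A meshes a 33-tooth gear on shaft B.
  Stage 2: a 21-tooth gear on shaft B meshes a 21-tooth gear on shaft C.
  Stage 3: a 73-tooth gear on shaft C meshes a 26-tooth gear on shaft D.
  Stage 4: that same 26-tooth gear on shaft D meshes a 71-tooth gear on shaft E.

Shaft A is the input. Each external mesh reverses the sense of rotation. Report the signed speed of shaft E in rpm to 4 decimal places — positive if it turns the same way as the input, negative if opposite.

+477.7559 rpm (same as input, |ω| = 477.7559 rpm)

Stage 1 [22T→33T]: ω = 697.0000×22/33 = 464.6667 rpm, dir flips to −; running = −464.6667
Stage 2 [21T→21T]: ω = 464.6667×21/21 = 464.6667 rpm, dir flips to +; running = +464.6667
Stage 3 [73T→26T]: ω = 464.6667×73/26 = 1304.6410 rpm, dir flips to −; running = −1304.6410
Stage 4 [26T→71T]: ω = 1304.6410×26/71 = 477.7559 rpm, dir flips to +; running = +477.7559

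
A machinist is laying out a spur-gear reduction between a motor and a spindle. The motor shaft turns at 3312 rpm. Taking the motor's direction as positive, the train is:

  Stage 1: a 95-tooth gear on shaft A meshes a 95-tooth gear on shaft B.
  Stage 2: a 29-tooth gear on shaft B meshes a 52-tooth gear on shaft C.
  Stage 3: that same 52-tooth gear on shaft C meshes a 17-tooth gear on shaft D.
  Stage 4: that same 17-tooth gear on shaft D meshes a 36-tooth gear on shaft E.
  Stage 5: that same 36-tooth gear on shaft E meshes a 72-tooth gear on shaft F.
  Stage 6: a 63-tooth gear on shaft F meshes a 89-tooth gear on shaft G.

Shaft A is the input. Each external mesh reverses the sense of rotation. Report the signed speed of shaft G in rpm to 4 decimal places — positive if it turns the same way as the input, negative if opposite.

+944.2921 rpm (same as input, |ω| = 944.2921 rpm)

Stage 1 [95T→95T]: ω = 3312.0000×95/95 = 3312.0000 rpm, dir flips to −; running = −3312.0000
Stage 2 [29T→52T]: ω = 3312.0000×29/52 = 1847.0769 rpm, dir flips to +; running = +1847.0769
Stage 3 [52T→17T]: ω = 1847.0769×52/17 = 5649.8824 rpm, dir flips to −; running = −5649.8824
Stage 4 [17T→36T]: ω = 5649.8824×17/36 = 2668.0000 rpm, dir flips to +; running = +2668.0000
Stage 5 [36T→72T]: ω = 2668.0000×36/72 = 1334.0000 rpm, dir flips to −; running = −1334.0000
Stage 6 [63T→89T]: ω = 1334.0000×63/89 = 944.2921 rpm, dir flips to +; running = +944.2921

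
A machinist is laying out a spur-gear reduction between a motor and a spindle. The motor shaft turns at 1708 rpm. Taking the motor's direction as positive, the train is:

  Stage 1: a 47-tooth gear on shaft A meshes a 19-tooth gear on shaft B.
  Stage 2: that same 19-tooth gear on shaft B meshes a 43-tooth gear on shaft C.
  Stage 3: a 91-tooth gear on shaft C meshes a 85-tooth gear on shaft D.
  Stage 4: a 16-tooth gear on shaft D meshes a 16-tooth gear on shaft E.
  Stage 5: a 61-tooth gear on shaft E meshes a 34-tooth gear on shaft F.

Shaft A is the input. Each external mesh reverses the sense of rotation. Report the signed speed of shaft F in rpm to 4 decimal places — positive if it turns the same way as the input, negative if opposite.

-3585.8379 rpm (opposite to input, |ω| = 3585.8379 rpm)

Stage 1 [47T→19T]: ω = 1708.0000×47/19 = 4225.0526 rpm, dir flips to −; running = −4225.0526
Stage 2 [19T→43T]: ω = 4225.0526×19/43 = 1866.8837 rpm, dir flips to +; running = +1866.8837
Stage 3 [91T→85T]: ω = 1866.8837×91/85 = 1998.6637 rpm, dir flips to −; running = −1998.6637
Stage 4 [16T→16T]: ω = 1998.6637×16/16 = 1998.6637 rpm, dir flips to +; running = +1998.6637
Stage 5 [61T→34T]: ω = 1998.6637×61/34 = 3585.8379 rpm, dir flips to −; running = −3585.8379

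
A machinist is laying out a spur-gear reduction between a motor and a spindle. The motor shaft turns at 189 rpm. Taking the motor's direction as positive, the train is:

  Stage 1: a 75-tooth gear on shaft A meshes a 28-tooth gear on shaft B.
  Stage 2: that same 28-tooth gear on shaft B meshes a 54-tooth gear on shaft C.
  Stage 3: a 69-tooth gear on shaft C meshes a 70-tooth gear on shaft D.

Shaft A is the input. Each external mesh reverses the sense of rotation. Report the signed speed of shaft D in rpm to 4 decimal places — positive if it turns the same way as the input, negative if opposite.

Stage 1 [75T→28T]: ω = 189.0000×75/28 = 506.2500 rpm, dir flips to −; running = −506.2500
Stage 2 [28T→54T]: ω = 506.2500×28/54 = 262.5000 rpm, dir flips to +; running = +262.5000
Stage 3 [69T→70T]: ω = 262.5000×69/70 = 258.7500 rpm, dir flips to −; running = −258.7500

-258.7500 rpm (opposite to input, |ω| = 258.7500 rpm)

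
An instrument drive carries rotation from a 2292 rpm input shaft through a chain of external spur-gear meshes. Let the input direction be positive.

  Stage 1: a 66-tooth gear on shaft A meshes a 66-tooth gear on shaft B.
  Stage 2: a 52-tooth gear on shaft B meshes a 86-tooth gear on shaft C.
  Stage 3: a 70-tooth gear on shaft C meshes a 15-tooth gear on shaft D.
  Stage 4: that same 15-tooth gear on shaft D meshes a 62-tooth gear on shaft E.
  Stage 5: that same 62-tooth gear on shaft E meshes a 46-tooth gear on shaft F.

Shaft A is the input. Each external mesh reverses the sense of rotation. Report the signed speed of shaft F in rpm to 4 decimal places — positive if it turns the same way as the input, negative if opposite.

Stage 1 [66T→66T]: ω = 2292.0000×66/66 = 2292.0000 rpm, dir flips to −; running = −2292.0000
Stage 2 [52T→86T]: ω = 2292.0000×52/86 = 1385.8605 rpm, dir flips to +; running = +1385.8605
Stage 3 [70T→15T]: ω = 1385.8605×70/15 = 6467.3488 rpm, dir flips to −; running = −6467.3488
Stage 4 [15T→62T]: ω = 6467.3488×15/62 = 1564.6812 rpm, dir flips to +; running = +1564.6812
Stage 5 [62T→46T]: ω = 1564.6812×62/46 = 2108.9181 rpm, dir flips to −; running = −2108.9181

-2108.9181 rpm (opposite to input, |ω| = 2108.9181 rpm)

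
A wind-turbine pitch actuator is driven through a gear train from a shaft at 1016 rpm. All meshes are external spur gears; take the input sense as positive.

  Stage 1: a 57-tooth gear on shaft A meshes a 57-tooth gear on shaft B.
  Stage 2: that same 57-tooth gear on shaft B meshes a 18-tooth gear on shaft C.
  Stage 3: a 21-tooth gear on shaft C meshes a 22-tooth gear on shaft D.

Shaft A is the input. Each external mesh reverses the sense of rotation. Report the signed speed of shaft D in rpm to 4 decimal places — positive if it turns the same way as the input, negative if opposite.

Stage 1 [57T→57T]: ω = 1016.0000×57/57 = 1016.0000 rpm, dir flips to −; running = −1016.0000
Stage 2 [57T→18T]: ω = 1016.0000×57/18 = 3217.3333 rpm, dir flips to +; running = +3217.3333
Stage 3 [21T→22T]: ω = 3217.3333×21/22 = 3071.0909 rpm, dir flips to −; running = −3071.0909

-3071.0909 rpm (opposite to input, |ω| = 3071.0909 rpm)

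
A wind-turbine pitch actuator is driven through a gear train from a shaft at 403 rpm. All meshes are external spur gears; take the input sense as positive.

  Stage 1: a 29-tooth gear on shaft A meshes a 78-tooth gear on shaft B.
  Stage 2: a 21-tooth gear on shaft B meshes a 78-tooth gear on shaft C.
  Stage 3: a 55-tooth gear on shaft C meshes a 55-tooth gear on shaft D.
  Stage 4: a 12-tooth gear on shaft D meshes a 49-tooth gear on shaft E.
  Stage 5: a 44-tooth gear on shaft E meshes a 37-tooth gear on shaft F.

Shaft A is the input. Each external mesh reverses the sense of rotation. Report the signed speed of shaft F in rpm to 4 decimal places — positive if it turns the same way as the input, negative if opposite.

Stage 1 [29T→78T]: ω = 403.0000×29/78 = 149.8333 rpm, dir flips to −; running = −149.8333
Stage 2 [21T→78T]: ω = 149.8333×21/78 = 40.3397 rpm, dir flips to +; running = +40.3397
Stage 3 [55T→55T]: ω = 40.3397×55/55 = 40.3397 rpm, dir flips to −; running = −40.3397
Stage 4 [12T→49T]: ω = 40.3397×12/49 = 9.8791 rpm, dir flips to +; running = +9.8791
Stage 5 [44T→37T]: ω = 9.8791×44/37 = 11.7481 rpm, dir flips to −; running = −11.7481

-11.7481 rpm (opposite to input, |ω| = 11.7481 rpm)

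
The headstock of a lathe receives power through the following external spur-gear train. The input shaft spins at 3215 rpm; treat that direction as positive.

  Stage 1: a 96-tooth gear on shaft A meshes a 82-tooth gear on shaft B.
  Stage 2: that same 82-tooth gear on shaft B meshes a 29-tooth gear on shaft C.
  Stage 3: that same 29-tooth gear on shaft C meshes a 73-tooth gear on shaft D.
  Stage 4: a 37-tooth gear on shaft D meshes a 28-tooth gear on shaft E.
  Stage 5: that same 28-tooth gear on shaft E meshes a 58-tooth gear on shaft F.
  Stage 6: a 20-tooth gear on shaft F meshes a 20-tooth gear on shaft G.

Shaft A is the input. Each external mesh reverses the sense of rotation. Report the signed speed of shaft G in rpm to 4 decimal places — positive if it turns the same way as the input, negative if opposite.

Stage 1 [96T→82T]: ω = 3215.0000×96/82 = 3763.9024 rpm, dir flips to −; running = −3763.9024
Stage 2 [82T→29T]: ω = 3763.9024×82/29 = 10642.7586 rpm, dir flips to +; running = +10642.7586
Stage 3 [29T→73T]: ω = 10642.7586×29/73 = 4227.9452 rpm, dir flips to −; running = −4227.9452
Stage 4 [37T→28T]: ω = 4227.9452×37/28 = 5586.9276 rpm, dir flips to +; running = +5586.9276
Stage 5 [28T→58T]: ω = 5586.9276×28/58 = 2697.1375 rpm, dir flips to −; running = −2697.1375
Stage 6 [20T→20T]: ω = 2697.1375×20/20 = 2697.1375 rpm, dir flips to +; running = +2697.1375

+2697.1375 rpm (same as input, |ω| = 2697.1375 rpm)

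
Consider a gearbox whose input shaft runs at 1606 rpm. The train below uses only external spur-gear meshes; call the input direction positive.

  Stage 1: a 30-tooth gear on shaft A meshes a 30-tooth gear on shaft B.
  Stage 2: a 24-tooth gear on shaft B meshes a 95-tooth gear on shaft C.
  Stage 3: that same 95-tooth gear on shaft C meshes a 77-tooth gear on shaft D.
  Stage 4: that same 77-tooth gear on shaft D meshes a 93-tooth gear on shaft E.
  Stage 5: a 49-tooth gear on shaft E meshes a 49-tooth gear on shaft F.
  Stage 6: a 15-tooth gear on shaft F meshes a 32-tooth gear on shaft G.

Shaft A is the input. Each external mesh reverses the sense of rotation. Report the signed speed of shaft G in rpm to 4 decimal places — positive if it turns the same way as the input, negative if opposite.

+194.2742 rpm (same as input, |ω| = 194.2742 rpm)

Stage 1 [30T→30T]: ω = 1606.0000×30/30 = 1606.0000 rpm, dir flips to −; running = −1606.0000
Stage 2 [24T→95T]: ω = 1606.0000×24/95 = 405.7263 rpm, dir flips to +; running = +405.7263
Stage 3 [95T→77T]: ω = 405.7263×95/77 = 500.5714 rpm, dir flips to −; running = −500.5714
Stage 4 [77T→93T]: ω = 500.5714×77/93 = 414.4516 rpm, dir flips to +; running = +414.4516
Stage 5 [49T→49T]: ω = 414.4516×49/49 = 414.4516 rpm, dir flips to −; running = −414.4516
Stage 6 [15T→32T]: ω = 414.4516×15/32 = 194.2742 rpm, dir flips to +; running = +194.2742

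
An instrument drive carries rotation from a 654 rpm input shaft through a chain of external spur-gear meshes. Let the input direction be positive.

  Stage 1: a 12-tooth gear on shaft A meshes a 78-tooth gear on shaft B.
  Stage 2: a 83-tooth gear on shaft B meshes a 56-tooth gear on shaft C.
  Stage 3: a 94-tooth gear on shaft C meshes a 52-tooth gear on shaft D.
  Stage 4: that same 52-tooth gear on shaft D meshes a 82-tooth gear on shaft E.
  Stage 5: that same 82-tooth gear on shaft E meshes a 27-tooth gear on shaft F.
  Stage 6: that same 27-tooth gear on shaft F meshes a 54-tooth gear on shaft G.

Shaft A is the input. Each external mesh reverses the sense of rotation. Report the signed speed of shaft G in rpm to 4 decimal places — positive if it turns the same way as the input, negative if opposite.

+259.5904 rpm (same as input, |ω| = 259.5904 rpm)

Stage 1 [12T→78T]: ω = 654.0000×12/78 = 100.6154 rpm, dir flips to −; running = −100.6154
Stage 2 [83T→56T]: ω = 100.6154×83/56 = 149.1264 rpm, dir flips to +; running = +149.1264
Stage 3 [94T→52T]: ω = 149.1264×94/52 = 269.5746 rpm, dir flips to −; running = −269.5746
Stage 4 [52T→82T]: ω = 269.5746×52/82 = 170.9497 rpm, dir flips to +; running = +170.9497
Stage 5 [82T→27T]: ω = 170.9497×82/27 = 519.1807 rpm, dir flips to −; running = −519.1807
Stage 6 [27T→54T]: ω = 519.1807×27/54 = 259.5904 rpm, dir flips to +; running = +259.5904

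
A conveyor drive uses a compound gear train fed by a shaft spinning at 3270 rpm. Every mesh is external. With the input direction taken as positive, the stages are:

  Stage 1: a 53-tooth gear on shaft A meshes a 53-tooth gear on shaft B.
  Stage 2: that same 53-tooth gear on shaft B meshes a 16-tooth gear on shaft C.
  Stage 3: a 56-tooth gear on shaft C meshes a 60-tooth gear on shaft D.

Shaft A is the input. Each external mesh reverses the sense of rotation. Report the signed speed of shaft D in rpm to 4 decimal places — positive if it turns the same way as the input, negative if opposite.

Stage 1 [53T→53T]: ω = 3270.0000×53/53 = 3270.0000 rpm, dir flips to −; running = −3270.0000
Stage 2 [53T→16T]: ω = 3270.0000×53/16 = 10831.8750 rpm, dir flips to +; running = +10831.8750
Stage 3 [56T→60T]: ω = 10831.8750×56/60 = 10109.7500 rpm, dir flips to −; running = −10109.7500

-10109.7500 rpm (opposite to input, |ω| = 10109.7500 rpm)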